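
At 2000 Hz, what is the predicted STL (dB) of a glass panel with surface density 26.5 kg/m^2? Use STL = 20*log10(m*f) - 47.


Mass law: STL = 20 * log10(m * f) - 47
  m * f = 26.5 * 2000 = 53000
  log10(53000) = 4.72428
  STL = 20 * 4.72428 - 47 = 94.4856 - 47 = 47.5 dB

47.5 dB


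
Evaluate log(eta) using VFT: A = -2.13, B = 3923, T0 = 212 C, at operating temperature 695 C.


VFT equation: log(eta) = A + B / (T - T0)
  T - T0 = 695 - 212 = 483
  B / (T - T0) = 3923 / 483 = 8.122
  log(eta) = -2.13 + 8.122 = 5.992

5.992


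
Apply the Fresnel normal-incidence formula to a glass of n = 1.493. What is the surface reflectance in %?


Fresnel reflectance at normal incidence:
  R = ((n - 1)/(n + 1))^2
  (n - 1)/(n + 1) = (1.493 - 1)/(1.493 + 1) = 0.197754
  R = 0.197754^2 = 0.0391066
  R(%) = 0.0391066 * 100 = 3.911%

3.911%


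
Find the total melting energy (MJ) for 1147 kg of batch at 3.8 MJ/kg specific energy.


Total energy = mass * specific energy
  E = 1147 * 3.8 = 4358.6 MJ

4358.6 MJ


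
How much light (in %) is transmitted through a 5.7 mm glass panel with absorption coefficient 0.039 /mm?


Beer-Lambert law: T = exp(-alpha * thickness)
  exponent = -0.039 * 5.7 = -0.2223
  T = exp(-0.2223) = 0.8007
  Percentage = 0.8007 * 100 = 80.07%

80.07%


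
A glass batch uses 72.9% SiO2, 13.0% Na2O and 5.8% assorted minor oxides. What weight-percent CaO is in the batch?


Pieces sum to 100%:
  CaO = 100 - (SiO2 + Na2O + others)
  CaO = 100 - (72.9 + 13.0 + 5.8) = 8.3%

8.3%


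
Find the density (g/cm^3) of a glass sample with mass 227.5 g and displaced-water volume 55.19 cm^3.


Use the definition of density:
  rho = mass / volume
  rho = 227.5 / 55.19 = 4.122 g/cm^3

4.122 g/cm^3


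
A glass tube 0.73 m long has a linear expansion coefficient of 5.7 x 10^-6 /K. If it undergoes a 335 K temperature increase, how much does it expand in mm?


Thermal expansion formula: dL = alpha * L0 * dT
  dL = (5.7 x 10^-6) * 0.73 * 335 = 0.00139393 m
Convert to mm: 0.00139393 * 1000 = 1.3939 mm

1.3939 mm


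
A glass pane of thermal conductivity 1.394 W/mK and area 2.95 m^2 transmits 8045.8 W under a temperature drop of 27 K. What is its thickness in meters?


Fourier's law: t = k * A * dT / Q
  t = 1.394 * 2.95 * 27 / 8045.8
  t = 111.0321 / 8045.8 = 0.0138 m

0.0138 m


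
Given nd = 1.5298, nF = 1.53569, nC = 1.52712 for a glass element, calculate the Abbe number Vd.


Abbe number formula: Vd = (nd - 1) / (nF - nC)
  nd - 1 = 1.5298 - 1 = 0.5298
  nF - nC = 1.53569 - 1.52712 = 0.00857
  Vd = 0.5298 / 0.00857 = 61.82

61.82


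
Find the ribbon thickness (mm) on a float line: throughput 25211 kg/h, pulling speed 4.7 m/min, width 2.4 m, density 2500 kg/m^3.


Ribbon cross-section from mass balance:
  Volume rate = throughput / density = 25211 / 2500 = 10.0844 m^3/h
  thickness = volume rate / (speed * 60 * width), i.e.
  thickness = throughput / (60 * speed * width * density) * 1000
  thickness = 25211 / (60 * 4.7 * 2.4 * 2500) * 1000 = 14.9 mm

14.9 mm


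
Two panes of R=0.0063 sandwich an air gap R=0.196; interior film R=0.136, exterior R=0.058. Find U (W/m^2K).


Total thermal resistance (series):
  R_total = R_in + R_glass + R_air + R_glass + R_out
  R_total = 0.136 + 0.0063 + 0.196 + 0.0063 + 0.058 = 0.4026 m^2K/W
U-value = 1 / R_total = 1 / 0.4026 = 2.484 W/m^2K

2.484 W/m^2K


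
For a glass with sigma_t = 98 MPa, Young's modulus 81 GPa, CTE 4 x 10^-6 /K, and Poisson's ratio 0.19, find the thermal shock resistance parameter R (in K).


Thermal shock resistance: R = sigma * (1 - nu) / (E * alpha)
  Numerator = 98 * (1 - 0.19) = 79.38
  Denominator = 81 * 1000 * (4 x 10^-6) = 0.324
  R = 79.38 / 0.324 = 245.0 K

245.0 K


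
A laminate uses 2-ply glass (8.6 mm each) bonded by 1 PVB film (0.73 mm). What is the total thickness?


Total thickness = glass contribution + PVB contribution
  Glass: 2 * 8.6 = 17.2 mm
  PVB: 1 * 0.73 = 0.73 mm
  Total = 17.2 + 0.73 = 17.93 mm

17.93 mm


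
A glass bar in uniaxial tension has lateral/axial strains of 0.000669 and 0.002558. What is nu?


Poisson's ratio: nu = lateral strain / axial strain
  nu = 0.000669 / 0.002558 = 0.2615

0.2615


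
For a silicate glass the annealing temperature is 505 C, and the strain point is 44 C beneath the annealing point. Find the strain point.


Strain point = annealing point - difference:
  T_strain = 505 - 44 = 461 C

461 C


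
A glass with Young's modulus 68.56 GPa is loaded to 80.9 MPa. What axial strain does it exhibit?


Rearrange E = sigma / epsilon:
  epsilon = sigma / E
  E (MPa) = 68.56 * 1000 = 68560
  epsilon = 80.9 / 68560 = 0.00118

0.00118


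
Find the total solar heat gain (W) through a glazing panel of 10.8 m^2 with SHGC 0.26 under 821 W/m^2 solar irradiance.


Solar heat gain: Q = Area * SHGC * Irradiance
  Q = 10.8 * 0.26 * 821 = 2305.4 W

2305.4 W


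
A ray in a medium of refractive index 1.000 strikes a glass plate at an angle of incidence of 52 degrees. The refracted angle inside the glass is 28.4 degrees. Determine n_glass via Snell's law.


Apply Snell's law: n1 * sin(theta1) = n2 * sin(theta2)
  n2 = n1 * sin(theta1) / sin(theta2)
  sin(52) = 0.788011
  sin(28.4) = 0.475624
  n2 = 1.000 * 0.788011 / 0.475624 = 1.6568

1.6568


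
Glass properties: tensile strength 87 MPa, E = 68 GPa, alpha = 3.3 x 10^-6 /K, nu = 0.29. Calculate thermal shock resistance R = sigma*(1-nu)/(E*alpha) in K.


Thermal shock resistance: R = sigma * (1 - nu) / (E * alpha)
  Numerator = 87 * (1 - 0.29) = 61.77
  Denominator = 68 * 1000 * (3.3 x 10^-6) = 0.2244
  R = 61.77 / 0.2244 = 275.3 K

275.3 K


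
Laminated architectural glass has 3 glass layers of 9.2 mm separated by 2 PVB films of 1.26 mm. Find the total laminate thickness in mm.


Total thickness = glass contribution + PVB contribution
  Glass: 3 * 9.2 = 27.6 mm
  PVB: 2 * 1.26 = 2.52 mm
  Total = 27.6 + 2.52 = 30.12 mm

30.12 mm


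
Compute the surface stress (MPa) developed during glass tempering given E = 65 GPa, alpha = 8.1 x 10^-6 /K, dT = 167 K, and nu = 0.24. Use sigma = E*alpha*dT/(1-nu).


Tempering stress: sigma = E * alpha * dT / (1 - nu)
  E (MPa) = 65 * 1000 = 65000
  Numerator = 65000 * (8.1 x 10^-6) * 167 = 87.9255
  Denominator = 1 - 0.24 = 0.76
  sigma = 87.9255 / 0.76 = 115.7 MPa

115.7 MPa


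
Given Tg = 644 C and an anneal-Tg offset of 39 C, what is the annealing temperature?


The annealing temperature is Tg plus the offset:
  T_anneal = 644 + 39 = 683 C

683 C


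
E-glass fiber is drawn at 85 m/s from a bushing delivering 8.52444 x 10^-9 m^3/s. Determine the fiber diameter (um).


Cross-sectional area from continuity:
  A = Q / v = 8.52444 x 10^-9 / 85 = 1.002875 x 10^-10 m^2
Diameter from circular cross-section:
  d = sqrt(4A / pi) * 10^6 (m -> um)
  d = sqrt(4 * 1.002875 x 10^-10 / pi) * 10^6 = 11.3 um

11.3 um


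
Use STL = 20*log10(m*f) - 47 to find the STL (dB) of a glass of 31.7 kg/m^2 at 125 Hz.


Mass law: STL = 20 * log10(m * f) - 47
  m * f = 31.7 * 125 = 3962.5
  log10(3962.5) = 3.59797
  STL = 20 * 3.59797 - 47 = 71.9594 - 47 = 25.0 dB

25.0 dB


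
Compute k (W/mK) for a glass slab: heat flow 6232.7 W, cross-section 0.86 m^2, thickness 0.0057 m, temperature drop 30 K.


Fourier's law rearranged: k = Q * t / (A * dT)
  Numerator = 6232.7 * 0.0057 = 35.52639
  Denominator = 0.86 * 30 = 25.8
  k = 35.52639 / 25.8 = 1.377 W/mK

1.377 W/mK


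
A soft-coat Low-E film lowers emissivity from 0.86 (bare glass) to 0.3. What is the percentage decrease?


Percentage reduction = (1 - coated/uncoated) * 100
  Ratio = 0.3 / 0.86 = 0.3488
  Reduction = (1 - 0.3488) * 100 = 65.1%

65.1%


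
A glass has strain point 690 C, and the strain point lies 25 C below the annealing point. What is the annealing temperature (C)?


T_anneal = T_strain + gap:
  T_anneal = 690 + 25 = 715 C

715 C


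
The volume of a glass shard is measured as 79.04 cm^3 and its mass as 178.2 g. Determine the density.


Use the definition of density:
  rho = mass / volume
  rho = 178.2 / 79.04 = 2.255 g/cm^3

2.255 g/cm^3


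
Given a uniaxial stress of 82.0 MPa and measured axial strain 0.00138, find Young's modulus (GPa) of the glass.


Young's modulus: E = stress / strain
  E = 82.0 MPa / 0.00138 = 59420.29 MPa
Convert to GPa: 59420.29 / 1000 = 59.42 GPa

59.42 GPa


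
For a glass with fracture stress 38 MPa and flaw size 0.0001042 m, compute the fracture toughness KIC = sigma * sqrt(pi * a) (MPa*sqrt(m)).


Fracture toughness: KIC = sigma * sqrt(pi * a)
  pi * a = pi * 0.0001042 = 0.000327354
  sqrt(pi * a) = 0.018093
  KIC = 38 * 0.018093 = 0.688 MPa*sqrt(m)

0.688 MPa*sqrt(m)


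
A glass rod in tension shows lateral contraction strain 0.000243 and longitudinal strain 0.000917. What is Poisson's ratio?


Poisson's ratio: nu = lateral strain / axial strain
  nu = 0.000243 / 0.000917 = 0.265

0.265


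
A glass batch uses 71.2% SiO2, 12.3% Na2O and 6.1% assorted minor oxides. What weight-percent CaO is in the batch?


Pieces sum to 100%:
  CaO = 100 - (SiO2 + Na2O + others)
  CaO = 100 - (71.2 + 12.3 + 6.1) = 10.4%

10.4%


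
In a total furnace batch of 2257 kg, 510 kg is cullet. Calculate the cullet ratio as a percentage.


Cullet ratio = (cullet mass / total batch mass) * 100
  Ratio = 510 / 2257 * 100 = 22.6%

22.6%


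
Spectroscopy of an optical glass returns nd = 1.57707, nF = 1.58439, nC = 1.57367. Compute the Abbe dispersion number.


Abbe number formula: Vd = (nd - 1) / (nF - nC)
  nd - 1 = 1.57707 - 1 = 0.57707
  nF - nC = 1.58439 - 1.57367 = 0.01072
  Vd = 0.57707 / 0.01072 = 53.83

53.83


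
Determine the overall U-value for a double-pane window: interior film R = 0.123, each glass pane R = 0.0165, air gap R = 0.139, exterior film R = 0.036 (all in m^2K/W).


Total thermal resistance (series):
  R_total = R_in + R_glass + R_air + R_glass + R_out
  R_total = 0.123 + 0.0165 + 0.139 + 0.0165 + 0.036 = 0.331 m^2K/W
U-value = 1 / R_total = 1 / 0.331 = 3.021 W/m^2K

3.021 W/m^2K


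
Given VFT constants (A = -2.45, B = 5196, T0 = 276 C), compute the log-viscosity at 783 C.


VFT equation: log(eta) = A + B / (T - T0)
  T - T0 = 783 - 276 = 507
  B / (T - T0) = 5196 / 507 = 10.249
  log(eta) = -2.45 + 10.249 = 7.799

7.799


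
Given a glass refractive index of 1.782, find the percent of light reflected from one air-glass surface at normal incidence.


Fresnel reflectance at normal incidence:
  R = ((n - 1)/(n + 1))^2
  (n - 1)/(n + 1) = (1.782 - 1)/(1.782 + 1) = 0.281093
  R = 0.281093^2 = 0.0790133
  R(%) = 0.0790133 * 100 = 7.901%

7.901%


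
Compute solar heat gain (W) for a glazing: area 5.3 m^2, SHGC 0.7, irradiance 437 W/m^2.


Solar heat gain: Q = Area * SHGC * Irradiance
  Q = 5.3 * 0.7 * 437 = 1621.3 W

1621.3 W


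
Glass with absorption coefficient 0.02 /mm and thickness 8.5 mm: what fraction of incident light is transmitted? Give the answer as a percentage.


Beer-Lambert law: T = exp(-alpha * thickness)
  exponent = -0.02 * 8.5 = -0.17
  T = exp(-0.17) = 0.8437
  Percentage = 0.8437 * 100 = 84.37%

84.37%


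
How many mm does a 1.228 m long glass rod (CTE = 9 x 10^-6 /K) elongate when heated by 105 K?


Thermal expansion formula: dL = alpha * L0 * dT
  dL = (9 x 10^-6) * 1.228 * 105 = 0.00116046 m
Convert to mm: 0.00116046 * 1000 = 1.1605 mm

1.1605 mm


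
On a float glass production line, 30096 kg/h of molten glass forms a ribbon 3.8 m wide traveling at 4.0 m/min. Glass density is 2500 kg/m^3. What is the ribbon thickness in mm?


Ribbon cross-section from mass balance:
  Volume rate = throughput / density = 30096 / 2500 = 12.0384 m^3/h
  thickness = volume rate / (speed * 60 * width), i.e.
  thickness = throughput / (60 * speed * width * density) * 1000
  thickness = 30096 / (60 * 4.0 * 3.8 * 2500) * 1000 = 13.2 mm

13.2 mm


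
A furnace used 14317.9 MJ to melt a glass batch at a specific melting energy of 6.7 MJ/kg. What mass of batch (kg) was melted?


Rearrange E = m * s for m:
  m = E / s
  m = 14317.9 / 6.7 = 2137.0 kg

2137.0 kg


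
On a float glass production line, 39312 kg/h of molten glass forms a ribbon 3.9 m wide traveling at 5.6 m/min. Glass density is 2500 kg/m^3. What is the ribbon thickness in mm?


Ribbon cross-section from mass balance:
  Volume rate = throughput / density = 39312 / 2500 = 15.7248 m^3/h
  thickness = volume rate / (speed * 60 * width), i.e.
  thickness = throughput / (60 * speed * width * density) * 1000
  thickness = 39312 / (60 * 5.6 * 3.9 * 2500) * 1000 = 12.0 mm

12.0 mm


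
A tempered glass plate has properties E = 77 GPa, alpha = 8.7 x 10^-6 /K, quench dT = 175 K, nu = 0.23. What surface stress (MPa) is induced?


Tempering stress: sigma = E * alpha * dT / (1 - nu)
  E (MPa) = 77 * 1000 = 77000
  Numerator = 77000 * (8.7 x 10^-6) * 175 = 117.2325
  Denominator = 1 - 0.23 = 0.77
  sigma = 117.2325 / 0.77 = 152.2 MPa

152.2 MPa


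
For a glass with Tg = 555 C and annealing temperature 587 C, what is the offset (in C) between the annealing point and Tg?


Offset = T_anneal - Tg:
  offset = 587 - 555 = 32 C

32 C


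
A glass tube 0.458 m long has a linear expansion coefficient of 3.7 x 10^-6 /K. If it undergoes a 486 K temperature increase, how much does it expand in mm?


Thermal expansion formula: dL = alpha * L0 * dT
  dL = (3.7 x 10^-6) * 0.458 * 486 = 0.00082358 m
Convert to mm: 0.00082358 * 1000 = 0.8236 mm

0.8236 mm


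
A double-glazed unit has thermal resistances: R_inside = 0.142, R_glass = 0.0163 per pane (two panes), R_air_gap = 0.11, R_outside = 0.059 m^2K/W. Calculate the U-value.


Total thermal resistance (series):
  R_total = R_in + R_glass + R_air + R_glass + R_out
  R_total = 0.142 + 0.0163 + 0.11 + 0.0163 + 0.059 = 0.3436 m^2K/W
U-value = 1 / R_total = 1 / 0.3436 = 2.91 W/m^2K

2.91 W/m^2K


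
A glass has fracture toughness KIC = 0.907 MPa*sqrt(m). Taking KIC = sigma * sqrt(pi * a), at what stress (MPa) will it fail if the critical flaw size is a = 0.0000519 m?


Rearrange KIC = sigma * sqrt(pi * a):
  sigma = KIC / sqrt(pi * a)
  sqrt(pi * 0.0000519) = 0.012769
  sigma = 0.907 / 0.012769 = 71.03 MPa

71.03 MPa


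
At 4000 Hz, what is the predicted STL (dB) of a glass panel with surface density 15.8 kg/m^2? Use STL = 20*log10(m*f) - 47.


Mass law: STL = 20 * log10(m * f) - 47
  m * f = 15.8 * 4000 = 63200
  log10(63200) = 4.80072
  STL = 20 * 4.80072 - 47 = 96.0144 - 47 = 49.0 dB

49.0 dB


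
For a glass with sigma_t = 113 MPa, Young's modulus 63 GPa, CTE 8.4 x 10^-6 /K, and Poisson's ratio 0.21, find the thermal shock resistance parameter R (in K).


Thermal shock resistance: R = sigma * (1 - nu) / (E * alpha)
  Numerator = 113 * (1 - 0.21) = 89.27
  Denominator = 63 * 1000 * (8.4 x 10^-6) = 0.5292
  R = 89.27 / 0.5292 = 168.7 K

168.7 K


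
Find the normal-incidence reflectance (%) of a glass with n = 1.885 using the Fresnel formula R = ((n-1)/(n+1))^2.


Fresnel reflectance at normal incidence:
  R = ((n - 1)/(n + 1))^2
  (n - 1)/(n + 1) = (1.885 - 1)/(1.885 + 1) = 0.306759
  R = 0.306759^2 = 0.0941011
  R(%) = 0.0941011 * 100 = 9.41%

9.41%


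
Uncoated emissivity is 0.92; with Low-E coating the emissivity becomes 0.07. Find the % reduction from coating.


Percentage reduction = (1 - coated/uncoated) * 100
  Ratio = 0.07 / 0.92 = 0.0761
  Reduction = (1 - 0.0761) * 100 = 92.4%

92.4%


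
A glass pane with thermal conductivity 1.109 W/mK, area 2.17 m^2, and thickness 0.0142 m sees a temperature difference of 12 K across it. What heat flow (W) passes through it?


Fourier's law: Q = k * A * dT / t
  Q = 1.109 * 2.17 * 12 / 0.0142
  Q = 28.87836 / 0.0142 = 2033.7 W

2033.7 W


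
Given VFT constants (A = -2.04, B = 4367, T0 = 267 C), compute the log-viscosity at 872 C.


VFT equation: log(eta) = A + B / (T - T0)
  T - T0 = 872 - 267 = 605
  B / (T - T0) = 4367 / 605 = 7.218
  log(eta) = -2.04 + 7.218 = 5.178

5.178


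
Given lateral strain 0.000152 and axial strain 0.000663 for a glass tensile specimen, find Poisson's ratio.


Poisson's ratio: nu = lateral strain / axial strain
  nu = 0.000152 / 0.000663 = 0.2293

0.2293


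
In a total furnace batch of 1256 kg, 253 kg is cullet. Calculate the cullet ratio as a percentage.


Cullet ratio = (cullet mass / total batch mass) * 100
  Ratio = 253 / 1256 * 100 = 20.14%

20.14%


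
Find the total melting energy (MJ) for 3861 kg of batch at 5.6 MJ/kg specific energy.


Total energy = mass * specific energy
  E = 3861 * 5.6 = 21621.6 MJ

21621.6 MJ


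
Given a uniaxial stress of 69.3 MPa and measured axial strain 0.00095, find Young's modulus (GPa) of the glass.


Young's modulus: E = stress / strain
  E = 69.3 MPa / 0.00095 = 72947.37 MPa
Convert to GPa: 72947.37 / 1000 = 72.95 GPa

72.95 GPa


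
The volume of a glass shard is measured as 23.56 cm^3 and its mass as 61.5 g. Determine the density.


Use the definition of density:
  rho = mass / volume
  rho = 61.5 / 23.56 = 2.61 g/cm^3

2.61 g/cm^3


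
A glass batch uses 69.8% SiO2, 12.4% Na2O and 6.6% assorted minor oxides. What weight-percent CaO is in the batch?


Pieces sum to 100%:
  CaO = 100 - (SiO2 + Na2O + others)
  CaO = 100 - (69.8 + 12.4 + 6.6) = 11.2%

11.2%


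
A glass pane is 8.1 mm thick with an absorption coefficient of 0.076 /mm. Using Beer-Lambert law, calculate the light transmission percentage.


Beer-Lambert law: T = exp(-alpha * thickness)
  exponent = -0.076 * 8.1 = -0.6156
  T = exp(-0.6156) = 0.5403
  Percentage = 0.5403 * 100 = 54.03%

54.03%


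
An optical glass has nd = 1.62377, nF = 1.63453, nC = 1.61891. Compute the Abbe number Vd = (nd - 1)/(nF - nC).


Abbe number formula: Vd = (nd - 1) / (nF - nC)
  nd - 1 = 1.62377 - 1 = 0.62377
  nF - nC = 1.63453 - 1.61891 = 0.01562
  Vd = 0.62377 / 0.01562 = 39.93

39.93


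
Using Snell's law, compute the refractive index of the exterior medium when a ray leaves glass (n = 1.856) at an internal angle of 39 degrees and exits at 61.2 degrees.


Apply Snell's law: n1 * sin(theta1) = n2 * sin(theta2)
  n2 = n1 * sin(theta1) / sin(theta2)
  sin(39) = 0.62932
  sin(61.2) = 0.876307
  n2 = 1.856 * 0.62932 / 0.876307 = 1.3329

1.3329


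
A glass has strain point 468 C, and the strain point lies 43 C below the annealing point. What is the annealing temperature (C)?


T_anneal = T_strain + gap:
  T_anneal = 468 + 43 = 511 C

511 C


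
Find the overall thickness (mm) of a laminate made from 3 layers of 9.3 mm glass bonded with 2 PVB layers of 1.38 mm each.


Total thickness = glass contribution + PVB contribution
  Glass: 3 * 9.3 = 27.9 mm
  PVB: 2 * 1.38 = 2.76 mm
  Total = 27.9 + 2.76 = 30.66 mm

30.66 mm


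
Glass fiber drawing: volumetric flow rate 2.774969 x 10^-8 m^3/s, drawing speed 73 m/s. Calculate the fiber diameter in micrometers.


Cross-sectional area from continuity:
  A = Q / v = 2.774969 x 10^-8 / 73 = 3.801327 x 10^-10 m^2
Diameter from circular cross-section:
  d = sqrt(4A / pi) * 10^6 (m -> um)
  d = sqrt(4 * 3.801327 x 10^-10 / pi) * 10^6 = 22.0 um

22.0 um


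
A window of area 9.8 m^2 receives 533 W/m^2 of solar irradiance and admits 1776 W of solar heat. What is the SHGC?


Rearrange Q = Area * SHGC * Irradiance:
  SHGC = Q / (Area * Irradiance)
  SHGC = 1776 / (9.8 * 533) = 0.34

0.34


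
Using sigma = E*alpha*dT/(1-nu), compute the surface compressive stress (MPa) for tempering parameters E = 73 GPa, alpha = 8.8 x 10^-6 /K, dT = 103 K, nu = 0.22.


Tempering stress: sigma = E * alpha * dT / (1 - nu)
  E (MPa) = 73 * 1000 = 73000
  Numerator = 73000 * (8.8 x 10^-6) * 103 = 66.1672
  Denominator = 1 - 0.22 = 0.78
  sigma = 66.1672 / 0.78 = 84.8 MPa

84.8 MPa


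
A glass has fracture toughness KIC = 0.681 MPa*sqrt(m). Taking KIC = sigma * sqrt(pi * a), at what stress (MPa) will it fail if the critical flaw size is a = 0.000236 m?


Rearrange KIC = sigma * sqrt(pi * a):
  sigma = KIC / sqrt(pi * a)
  sqrt(pi * 0.000236) = 0.027229
  sigma = 0.681 / 0.027229 = 25.01 MPa

25.01 MPa


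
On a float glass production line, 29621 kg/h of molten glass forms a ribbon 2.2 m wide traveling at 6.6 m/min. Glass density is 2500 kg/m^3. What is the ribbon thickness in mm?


Ribbon cross-section from mass balance:
  Volume rate = throughput / density = 29621 / 2500 = 11.8484 m^3/h
  thickness = volume rate / (speed * 60 * width), i.e.
  thickness = throughput / (60 * speed * width * density) * 1000
  thickness = 29621 / (60 * 6.6 * 2.2 * 2500) * 1000 = 13.6 mm

13.6 mm


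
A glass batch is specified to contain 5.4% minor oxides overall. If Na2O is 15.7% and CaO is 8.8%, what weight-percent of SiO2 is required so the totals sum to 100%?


Known pieces sum to 100%:
  SiO2 = 100 - (others + Na2O + CaO)
  SiO2 = 100 - (5.4 + 15.7 + 8.8) = 70.1%

70.1%


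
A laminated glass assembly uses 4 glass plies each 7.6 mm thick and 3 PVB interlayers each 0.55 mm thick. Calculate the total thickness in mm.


Total thickness = glass contribution + PVB contribution
  Glass: 4 * 7.6 = 30.4 mm
  PVB: 3 * 0.55 = 1.65 mm
  Total = 30.4 + 1.65 = 32.05 mm

32.05 mm


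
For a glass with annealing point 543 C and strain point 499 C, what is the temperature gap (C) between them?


Gap = T_anneal - T_strain:
  gap = 543 - 499 = 44 C

44 C


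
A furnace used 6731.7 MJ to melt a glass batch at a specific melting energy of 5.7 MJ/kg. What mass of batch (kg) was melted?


Rearrange E = m * s for m:
  m = E / s
  m = 6731.7 / 5.7 = 1181.0 kg

1181.0 kg


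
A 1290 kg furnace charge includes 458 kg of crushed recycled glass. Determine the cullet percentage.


Cullet ratio = (cullet mass / total batch mass) * 100
  Ratio = 458 / 1290 * 100 = 35.5%

35.5%


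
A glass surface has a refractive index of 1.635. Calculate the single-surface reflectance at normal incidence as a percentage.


Fresnel reflectance at normal incidence:
  R = ((n - 1)/(n + 1))^2
  (n - 1)/(n + 1) = (1.635 - 1)/(1.635 + 1) = 0.240987
  R = 0.240987^2 = 0.0580747
  R(%) = 0.0580747 * 100 = 5.807%

5.807%


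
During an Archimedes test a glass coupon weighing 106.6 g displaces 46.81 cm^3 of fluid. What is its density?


Use the definition of density:
  rho = mass / volume
  rho = 106.6 / 46.81 = 2.277 g/cm^3

2.277 g/cm^3


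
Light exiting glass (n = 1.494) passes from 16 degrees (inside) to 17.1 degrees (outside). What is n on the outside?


Apply Snell's law: n1 * sin(theta1) = n2 * sin(theta2)
  n2 = n1 * sin(theta1) / sin(theta2)
  sin(16) = 0.275637
  sin(17.1) = 0.29404
  n2 = 1.494 * 0.275637 / 0.29404 = 1.4005

1.4005


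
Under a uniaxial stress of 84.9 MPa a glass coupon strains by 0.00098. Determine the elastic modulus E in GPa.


Young's modulus: E = stress / strain
  E = 84.9 MPa / 0.00098 = 86632.65 MPa
Convert to GPa: 86632.65 / 1000 = 86.63 GPa

86.63 GPa


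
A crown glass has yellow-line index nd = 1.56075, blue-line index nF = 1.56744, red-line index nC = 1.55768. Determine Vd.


Abbe number formula: Vd = (nd - 1) / (nF - nC)
  nd - 1 = 1.56075 - 1 = 0.56075
  nF - nC = 1.56744 - 1.55768 = 0.00976
  Vd = 0.56075 / 0.00976 = 57.45

57.45


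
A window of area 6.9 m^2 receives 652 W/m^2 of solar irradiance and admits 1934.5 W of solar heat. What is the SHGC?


Rearrange Q = Area * SHGC * Irradiance:
  SHGC = Q / (Area * Irradiance)
  SHGC = 1934.5 / (6.9 * 652) = 0.43

0.43


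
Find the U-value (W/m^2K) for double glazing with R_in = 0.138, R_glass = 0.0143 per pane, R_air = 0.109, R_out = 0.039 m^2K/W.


Total thermal resistance (series):
  R_total = R_in + R_glass + R_air + R_glass + R_out
  R_total = 0.138 + 0.0143 + 0.109 + 0.0143 + 0.039 = 0.3146 m^2K/W
U-value = 1 / R_total = 1 / 0.3146 = 3.179 W/m^2K

3.179 W/m^2K


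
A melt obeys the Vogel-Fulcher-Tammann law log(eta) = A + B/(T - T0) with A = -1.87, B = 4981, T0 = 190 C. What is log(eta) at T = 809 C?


VFT equation: log(eta) = A + B / (T - T0)
  T - T0 = 809 - 190 = 619
  B / (T - T0) = 4981 / 619 = 8.047
  log(eta) = -1.87 + 8.047 = 6.177

6.177


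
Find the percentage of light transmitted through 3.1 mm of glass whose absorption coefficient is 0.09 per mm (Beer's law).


Beer-Lambert law: T = exp(-alpha * thickness)
  exponent = -0.09 * 3.1 = -0.279
  T = exp(-0.279) = 0.7565
  Percentage = 0.7565 * 100 = 75.65%

75.65%


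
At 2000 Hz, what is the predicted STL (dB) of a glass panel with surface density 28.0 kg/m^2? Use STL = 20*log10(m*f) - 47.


Mass law: STL = 20 * log10(m * f) - 47
  m * f = 28.0 * 2000 = 56000
  log10(56000) = 4.74819
  STL = 20 * 4.74819 - 47 = 94.9638 - 47 = 48.0 dB

48.0 dB


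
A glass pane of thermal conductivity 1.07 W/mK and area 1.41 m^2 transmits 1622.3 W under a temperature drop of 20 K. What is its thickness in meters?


Fourier's law: t = k * A * dT / Q
  t = 1.07 * 1.41 * 20 / 1622.3
  t = 30.174 / 1622.3 = 0.0186 m

0.0186 m


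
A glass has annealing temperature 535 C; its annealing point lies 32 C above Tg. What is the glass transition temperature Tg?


Rearrange T_anneal = Tg + offset for Tg:
  Tg = T_anneal - offset = 535 - 32 = 503 C

503 C


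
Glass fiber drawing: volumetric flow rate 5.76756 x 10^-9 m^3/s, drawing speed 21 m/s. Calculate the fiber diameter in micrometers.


Cross-sectional area from continuity:
  A = Q / v = 5.76756 x 10^-9 / 21 = 2.746457 x 10^-10 m^2
Diameter from circular cross-section:
  d = sqrt(4A / pi) * 10^6 (m -> um)
  d = sqrt(4 * 2.746457 x 10^-10 / pi) * 10^6 = 18.7 um

18.7 um


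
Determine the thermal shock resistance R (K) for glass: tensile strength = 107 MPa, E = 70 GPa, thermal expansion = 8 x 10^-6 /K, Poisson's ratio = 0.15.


Thermal shock resistance: R = sigma * (1 - nu) / (E * alpha)
  Numerator = 107 * (1 - 0.15) = 90.95
  Denominator = 70 * 1000 * (8 x 10^-6) = 0.56
  R = 90.95 / 0.56 = 162.4 K

162.4 K


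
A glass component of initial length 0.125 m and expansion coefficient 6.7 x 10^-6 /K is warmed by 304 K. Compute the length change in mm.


Thermal expansion formula: dL = alpha * L0 * dT
  dL = (6.7 x 10^-6) * 0.125 * 304 = 0.0002546 m
Convert to mm: 0.0002546 * 1000 = 0.2546 mm

0.2546 mm


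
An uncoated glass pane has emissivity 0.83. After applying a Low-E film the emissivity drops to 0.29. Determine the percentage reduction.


Percentage reduction = (1 - coated/uncoated) * 100
  Ratio = 0.29 / 0.83 = 0.3494
  Reduction = (1 - 0.3494) * 100 = 65.1%

65.1%


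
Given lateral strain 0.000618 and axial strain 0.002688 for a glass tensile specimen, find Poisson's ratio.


Poisson's ratio: nu = lateral strain / axial strain
  nu = 0.000618 / 0.002688 = 0.2299

0.2299


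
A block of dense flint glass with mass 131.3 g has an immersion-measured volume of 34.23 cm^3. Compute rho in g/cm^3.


Use the definition of density:
  rho = mass / volume
  rho = 131.3 / 34.23 = 3.836 g/cm^3

3.836 g/cm^3


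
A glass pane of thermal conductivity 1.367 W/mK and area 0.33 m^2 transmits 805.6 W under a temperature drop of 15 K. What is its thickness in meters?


Fourier's law: t = k * A * dT / Q
  t = 1.367 * 0.33 * 15 / 805.6
  t = 6.76665 / 805.6 = 0.0084 m

0.0084 m


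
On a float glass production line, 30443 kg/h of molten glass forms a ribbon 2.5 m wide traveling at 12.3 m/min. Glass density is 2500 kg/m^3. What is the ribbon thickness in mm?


Ribbon cross-section from mass balance:
  Volume rate = throughput / density = 30443 / 2500 = 12.1772 m^3/h
  thickness = volume rate / (speed * 60 * width), i.e.
  thickness = throughput / (60 * speed * width * density) * 1000
  thickness = 30443 / (60 * 12.3 * 2.5 * 2500) * 1000 = 6.6 mm

6.6 mm


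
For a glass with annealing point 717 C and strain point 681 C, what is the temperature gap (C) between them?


Gap = T_anneal - T_strain:
  gap = 717 - 681 = 36 C

36 C


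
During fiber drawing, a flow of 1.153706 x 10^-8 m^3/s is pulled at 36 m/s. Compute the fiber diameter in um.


Cross-sectional area from continuity:
  A = Q / v = 1.153706 x 10^-8 / 36 = 3.204739 x 10^-10 m^2
Diameter from circular cross-section:
  d = sqrt(4A / pi) * 10^6 (m -> um)
  d = sqrt(4 * 3.204739 x 10^-10 / pi) * 10^6 = 20.2 um

20.2 um


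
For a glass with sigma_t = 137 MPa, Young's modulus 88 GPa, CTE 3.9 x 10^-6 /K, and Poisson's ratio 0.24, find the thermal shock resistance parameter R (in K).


Thermal shock resistance: R = sigma * (1 - nu) / (E * alpha)
  Numerator = 137 * (1 - 0.24) = 104.12
  Denominator = 88 * 1000 * (3.9 x 10^-6) = 0.3432
  R = 104.12 / 0.3432 = 303.4 K

303.4 K


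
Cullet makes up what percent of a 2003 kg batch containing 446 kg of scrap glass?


Cullet ratio = (cullet mass / total batch mass) * 100
  Ratio = 446 / 2003 * 100 = 22.27%

22.27%


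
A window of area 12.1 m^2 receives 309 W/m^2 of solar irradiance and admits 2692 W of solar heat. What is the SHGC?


Rearrange Q = Area * SHGC * Irradiance:
  SHGC = Q / (Area * Irradiance)
  SHGC = 2692 / (12.1 * 309) = 0.72

0.72


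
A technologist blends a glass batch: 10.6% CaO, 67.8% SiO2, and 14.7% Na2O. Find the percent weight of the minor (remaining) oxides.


Sum the three major oxides:
  SiO2 + Na2O + CaO = 67.8 + 14.7 + 10.6 = 93.1%
Subtract from 100%:
  Others = 100 - 93.1 = 6.9%

6.9%


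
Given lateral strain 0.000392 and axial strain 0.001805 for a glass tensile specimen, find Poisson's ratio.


Poisson's ratio: nu = lateral strain / axial strain
  nu = 0.000392 / 0.001805 = 0.2172

0.2172


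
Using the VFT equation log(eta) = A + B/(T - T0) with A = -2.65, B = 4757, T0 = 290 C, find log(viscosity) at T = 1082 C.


VFT equation: log(eta) = A + B / (T - T0)
  T - T0 = 1082 - 290 = 792
  B / (T - T0) = 4757 / 792 = 6.006
  log(eta) = -2.65 + 6.006 = 3.356

3.356


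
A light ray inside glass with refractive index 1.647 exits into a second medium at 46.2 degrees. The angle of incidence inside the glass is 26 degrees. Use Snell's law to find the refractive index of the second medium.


Apply Snell's law: n1 * sin(theta1) = n2 * sin(theta2)
  n2 = n1 * sin(theta1) / sin(theta2)
  sin(26) = 0.438371
  sin(46.2) = 0.72176
  n2 = 1.647 * 0.438371 / 0.72176 = 1.0003

1.0003


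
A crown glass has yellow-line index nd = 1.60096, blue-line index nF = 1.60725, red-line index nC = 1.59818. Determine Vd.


Abbe number formula: Vd = (nd - 1) / (nF - nC)
  nd - 1 = 1.60096 - 1 = 0.60096
  nF - nC = 1.60725 - 1.59818 = 0.00907
  Vd = 0.60096 / 0.00907 = 66.26

66.26


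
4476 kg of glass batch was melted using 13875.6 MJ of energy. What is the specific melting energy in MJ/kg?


Rearrange E = m * s for s:
  s = E / m
  s = 13875.6 / 4476 = 3.1 MJ/kg

3.1 MJ/kg


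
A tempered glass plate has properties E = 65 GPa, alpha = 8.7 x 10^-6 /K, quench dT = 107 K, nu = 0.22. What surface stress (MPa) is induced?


Tempering stress: sigma = E * alpha * dT / (1 - nu)
  E (MPa) = 65 * 1000 = 65000
  Numerator = 65000 * (8.7 x 10^-6) * 107 = 60.5085
  Denominator = 1 - 0.22 = 0.78
  sigma = 60.5085 / 0.78 = 77.6 MPa

77.6 MPa


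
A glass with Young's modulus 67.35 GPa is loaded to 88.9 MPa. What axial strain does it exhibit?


Rearrange E = sigma / epsilon:
  epsilon = sigma / E
  E (MPa) = 67.35 * 1000 = 67350
  epsilon = 88.9 / 67350 = 0.00132

0.00132


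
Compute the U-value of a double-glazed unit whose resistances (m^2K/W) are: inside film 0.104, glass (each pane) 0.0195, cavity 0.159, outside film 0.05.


Total thermal resistance (series):
  R_total = R_in + R_glass + R_air + R_glass + R_out
  R_total = 0.104 + 0.0195 + 0.159 + 0.0195 + 0.05 = 0.352 m^2K/W
U-value = 1 / R_total = 1 / 0.352 = 2.841 W/m^2K

2.841 W/m^2K


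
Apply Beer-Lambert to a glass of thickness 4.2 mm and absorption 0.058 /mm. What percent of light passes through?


Beer-Lambert law: T = exp(-alpha * thickness)
  exponent = -0.058 * 4.2 = -0.2436
  T = exp(-0.2436) = 0.7838
  Percentage = 0.7838 * 100 = 78.38%

78.38%


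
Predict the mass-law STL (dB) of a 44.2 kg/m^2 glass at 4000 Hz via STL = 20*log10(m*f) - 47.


Mass law: STL = 20 * log10(m * f) - 47
  m * f = 44.2 * 4000 = 176800
  log10(176800) = 5.24748
  STL = 20 * 5.24748 - 47 = 104.9496 - 47 = 57.9 dB

57.9 dB


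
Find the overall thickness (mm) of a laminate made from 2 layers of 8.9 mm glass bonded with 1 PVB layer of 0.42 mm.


Total thickness = glass contribution + PVB contribution
  Glass: 2 * 8.9 = 17.8 mm
  PVB: 1 * 0.42 = 0.42 mm
  Total = 17.8 + 0.42 = 18.22 mm

18.22 mm


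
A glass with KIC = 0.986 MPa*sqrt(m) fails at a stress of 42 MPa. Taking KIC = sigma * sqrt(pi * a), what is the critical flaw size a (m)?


Rearrange KIC = sigma * sqrt(pi * a):
  sqrt(pi * a) = KIC / sigma
  sqrt(pi * a) = 0.986 / 42 = 0.023476
  a = (KIC / sigma)^2 / pi
  a = 0.023476^2 / pi = 0.0001754 m

0.0001754 m


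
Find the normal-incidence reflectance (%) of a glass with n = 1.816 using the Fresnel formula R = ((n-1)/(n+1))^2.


Fresnel reflectance at normal incidence:
  R = ((n - 1)/(n + 1))^2
  (n - 1)/(n + 1) = (1.816 - 1)/(1.816 + 1) = 0.289773
  R = 0.289773^2 = 0.0839684
  R(%) = 0.0839684 * 100 = 8.397%

8.397%


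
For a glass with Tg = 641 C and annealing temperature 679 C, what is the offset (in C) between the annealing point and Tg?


Offset = T_anneal - Tg:
  offset = 679 - 641 = 38 C

38 C


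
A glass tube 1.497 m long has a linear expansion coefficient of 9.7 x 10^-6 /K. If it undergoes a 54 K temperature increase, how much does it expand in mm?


Thermal expansion formula: dL = alpha * L0 * dT
  dL = (9.7 x 10^-6) * 1.497 * 54 = 0.00078413 m
Convert to mm: 0.00078413 * 1000 = 0.7841 mm

0.7841 mm


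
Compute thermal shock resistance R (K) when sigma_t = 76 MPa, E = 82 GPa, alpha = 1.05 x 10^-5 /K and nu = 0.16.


Thermal shock resistance: R = sigma * (1 - nu) / (E * alpha)
  Numerator = 76 * (1 - 0.16) = 63.84
  Denominator = 82 * 1000 * (1.05 x 10^-5) = 0.861
  R = 63.84 / 0.861 = 74.1 K

74.1 K


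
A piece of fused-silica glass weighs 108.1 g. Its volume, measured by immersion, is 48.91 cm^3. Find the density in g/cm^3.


Use the definition of density:
  rho = mass / volume
  rho = 108.1 / 48.91 = 2.21 g/cm^3

2.21 g/cm^3


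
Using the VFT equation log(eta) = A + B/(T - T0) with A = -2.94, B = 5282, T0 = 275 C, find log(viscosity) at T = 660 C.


VFT equation: log(eta) = A + B / (T - T0)
  T - T0 = 660 - 275 = 385
  B / (T - T0) = 5282 / 385 = 13.719
  log(eta) = -2.94 + 13.719 = 10.779

10.779


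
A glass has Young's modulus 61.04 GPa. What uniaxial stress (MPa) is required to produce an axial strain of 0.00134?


Rearrange E = sigma / epsilon:
  sigma = E * epsilon
  E (MPa) = 61.04 * 1000 = 61040
  sigma = 61040 * 0.00134 = 81.79 MPa

81.79 MPa


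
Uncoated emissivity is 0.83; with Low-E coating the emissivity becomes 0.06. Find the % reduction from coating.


Percentage reduction = (1 - coated/uncoated) * 100
  Ratio = 0.06 / 0.83 = 0.0723
  Reduction = (1 - 0.0723) * 100 = 92.8%

92.8%


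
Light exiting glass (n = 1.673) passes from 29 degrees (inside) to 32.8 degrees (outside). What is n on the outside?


Apply Snell's law: n1 * sin(theta1) = n2 * sin(theta2)
  n2 = n1 * sin(theta1) / sin(theta2)
  sin(29) = 0.48481
  sin(32.8) = 0.541708
  n2 = 1.673 * 0.48481 / 0.541708 = 1.4973

1.4973


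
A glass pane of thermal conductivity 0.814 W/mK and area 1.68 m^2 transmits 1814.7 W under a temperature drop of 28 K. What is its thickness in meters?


Fourier's law: t = k * A * dT / Q
  t = 0.814 * 1.68 * 28 / 1814.7
  t = 38.29056 / 1814.7 = 0.0211 m

0.0211 m


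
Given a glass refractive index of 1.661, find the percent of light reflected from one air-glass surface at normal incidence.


Fresnel reflectance at normal incidence:
  R = ((n - 1)/(n + 1))^2
  (n - 1)/(n + 1) = (1.661 - 1)/(1.661 + 1) = 0.248403
  R = 0.248403^2 = 0.0617041
  R(%) = 0.0617041 * 100 = 6.17%

6.17%


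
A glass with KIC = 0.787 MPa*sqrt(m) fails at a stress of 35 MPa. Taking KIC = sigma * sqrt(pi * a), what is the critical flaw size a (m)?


Rearrange KIC = sigma * sqrt(pi * a):
  sqrt(pi * a) = KIC / sigma
  sqrt(pi * a) = 0.787 / 35 = 0.022486
  a = (KIC / sigma)^2 / pi
  a = 0.022486^2 / pi = 0.0001609 m

0.0001609 m


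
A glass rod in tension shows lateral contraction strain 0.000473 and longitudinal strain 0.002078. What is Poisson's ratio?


Poisson's ratio: nu = lateral strain / axial strain
  nu = 0.000473 / 0.002078 = 0.2276

0.2276


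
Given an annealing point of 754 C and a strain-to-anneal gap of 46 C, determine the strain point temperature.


Strain point = annealing point - difference:
  T_strain = 754 - 46 = 708 C

708 C


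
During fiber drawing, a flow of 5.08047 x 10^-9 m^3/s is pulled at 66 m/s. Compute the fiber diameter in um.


Cross-sectional area from continuity:
  A = Q / v = 5.08047 x 10^-9 / 66 = 7.697682 x 10^-11 m^2
Diameter from circular cross-section:
  d = sqrt(4A / pi) * 10^6 (m -> um)
  d = sqrt(4 * 7.697682 x 10^-11 / pi) * 10^6 = 9.9 um

9.9 um


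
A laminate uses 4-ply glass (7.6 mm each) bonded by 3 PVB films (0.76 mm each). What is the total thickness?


Total thickness = glass contribution + PVB contribution
  Glass: 4 * 7.6 = 30.4 mm
  PVB: 3 * 0.76 = 2.28 mm
  Total = 30.4 + 2.28 = 32.68 mm

32.68 mm


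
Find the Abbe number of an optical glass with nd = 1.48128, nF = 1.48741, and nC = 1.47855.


Abbe number formula: Vd = (nd - 1) / (nF - nC)
  nd - 1 = 1.48128 - 1 = 0.48128
  nF - nC = 1.48741 - 1.47855 = 0.00886
  Vd = 0.48128 / 0.00886 = 54.32

54.32


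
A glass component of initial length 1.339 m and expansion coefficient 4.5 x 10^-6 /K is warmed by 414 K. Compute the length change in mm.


Thermal expansion formula: dL = alpha * L0 * dT
  dL = (4.5 x 10^-6) * 1.339 * 414 = 0.00249456 m
Convert to mm: 0.00249456 * 1000 = 2.4946 mm

2.4946 mm


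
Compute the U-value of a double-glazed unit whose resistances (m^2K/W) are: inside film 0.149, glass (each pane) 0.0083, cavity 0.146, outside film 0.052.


Total thermal resistance (series):
  R_total = R_in + R_glass + R_air + R_glass + R_out
  R_total = 0.149 + 0.0083 + 0.146 + 0.0083 + 0.052 = 0.3636 m^2K/W
U-value = 1 / R_total = 1 / 0.3636 = 2.75 W/m^2K

2.75 W/m^2K


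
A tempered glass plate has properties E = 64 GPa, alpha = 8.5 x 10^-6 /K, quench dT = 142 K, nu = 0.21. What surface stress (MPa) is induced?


Tempering stress: sigma = E * alpha * dT / (1 - nu)
  E (MPa) = 64 * 1000 = 64000
  Numerator = 64000 * (8.5 x 10^-6) * 142 = 77.248
  Denominator = 1 - 0.21 = 0.79
  sigma = 77.248 / 0.79 = 97.8 MPa

97.8 MPa


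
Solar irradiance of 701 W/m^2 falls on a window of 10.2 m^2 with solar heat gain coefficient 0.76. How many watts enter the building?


Solar heat gain: Q = Area * SHGC * Irradiance
  Q = 10.2 * 0.76 * 701 = 5434.2 W

5434.2 W


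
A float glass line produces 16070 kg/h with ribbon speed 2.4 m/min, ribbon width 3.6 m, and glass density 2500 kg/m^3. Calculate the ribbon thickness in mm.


Ribbon cross-section from mass balance:
  Volume rate = throughput / density = 16070 / 2500 = 6.428 m^3/h
  thickness = volume rate / (speed * 60 * width), i.e.
  thickness = throughput / (60 * speed * width * density) * 1000
  thickness = 16070 / (60 * 2.4 * 3.6 * 2500) * 1000 = 12.4 mm

12.4 mm


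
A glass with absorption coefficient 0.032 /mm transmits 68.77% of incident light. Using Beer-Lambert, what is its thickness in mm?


Rearrange T = exp(-alpha * thickness):
  thickness = -ln(T) / alpha
  T = 68.77/100 = 0.6877
  ln(T) = -0.3744
  -ln(T) = 0.3744
  thickness = 0.3744 / 0.032 = 11.7 mm

11.7 mm


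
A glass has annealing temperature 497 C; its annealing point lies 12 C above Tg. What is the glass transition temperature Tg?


Rearrange T_anneal = Tg + offset for Tg:
  Tg = T_anneal - offset = 497 - 12 = 485 C

485 C
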